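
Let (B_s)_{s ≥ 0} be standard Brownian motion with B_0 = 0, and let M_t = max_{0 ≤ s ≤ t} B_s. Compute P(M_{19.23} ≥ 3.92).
P(M_{19.23} ≥ 3.92) = 2·P(B_{19.23} ≥ 3.92) = 2(1 − Φ(3.92/√19.23)) ≈ 0.3714

By the reflection principle for Brownian motion, P(M_t ≥ a) = 2 · P(B_t ≥ a) for a ≥ 0. Since B_t ~ N(0, t), P(B_t ≥ 3.92) = 1 − Φ(3.92/√t) = 1 − Φ(3.92/√19.23) = 1 − Φ(0.8939). So
  P(M_{19.23} ≥ 3.92) = 2(1 − Φ(0.8939)) ≈ 0.3714.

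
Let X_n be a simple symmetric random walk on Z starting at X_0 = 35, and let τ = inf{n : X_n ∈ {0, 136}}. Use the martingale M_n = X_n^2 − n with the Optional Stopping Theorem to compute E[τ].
E[τ] = 3535

M_n = X_n^2 − n is a martingale (since E[X_{n+1}^2 | F_n] = X_n^2 + 1). By OST (τ has finite mean in a bounded region), E[M_τ] = E[M_0] = X_0^2 − 0 = 35^2 = 1225. Also E[M_τ] = E[X_τ^2] − E[τ]. The walk exits at 0 or 136, with P(hit 136 first) = 35/136, so E[X_τ^2] = 136^2 · 35/136 + 0 = 4760. Thus E[τ] = E[X_τ^2] − E[M_τ] = 4760 − 1225 = 3535 = 35(136 − 35) = 3535.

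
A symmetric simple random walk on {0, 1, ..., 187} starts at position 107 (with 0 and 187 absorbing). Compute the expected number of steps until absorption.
E[τ | X_0 = 107] = 8560

Let v_k = E[τ | X_0 = k]. Boundary: v_0 = v_187 = 0. Recurrence: v_k = 1 + (v_{k-1} + v_{k+1})/2 for 1 ≤ k ≤ 186. The particular solution to v_k − (v_{k-1} + v_{k+1})/2 = 1 is v_k = −k^2. Adding homogeneous solution A + B k and matching boundaries gives v_k = k (187 − k). Substituting k = 107: v_107 = 107 · 80 = 8560.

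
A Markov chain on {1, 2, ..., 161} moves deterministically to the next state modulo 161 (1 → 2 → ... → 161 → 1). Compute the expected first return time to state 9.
E[T_9 | X_0 = 9] = 161

The chain cycles deterministically, so starting at state 9 it returns in exactly 161 steps. Equivalently, the stationary distribution is uniform π_j = 1/161 for every state j, so by Kac's formula E[T_9] = 1/π_9 = 161.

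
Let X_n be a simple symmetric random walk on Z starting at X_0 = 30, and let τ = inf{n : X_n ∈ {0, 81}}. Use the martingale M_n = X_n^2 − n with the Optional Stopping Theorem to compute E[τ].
E[τ] = 1530

M_n = X_n^2 − n is a martingale (since E[X_{n+1}^2 | F_n] = X_n^2 + 1). By OST (τ has finite mean in a bounded region), E[M_τ] = E[M_0] = X_0^2 − 0 = 30^2 = 900. Also E[M_τ] = E[X_τ^2] − E[τ]. The walk exits at 0 or 81, with P(hit 81 first) = 30/81, so E[X_τ^2] = 81^2 · 30/81 + 0 = 2430. Thus E[τ] = E[X_τ^2] − E[M_τ] = 2430 − 900 = 1530 = 30(81 − 30) = 1530.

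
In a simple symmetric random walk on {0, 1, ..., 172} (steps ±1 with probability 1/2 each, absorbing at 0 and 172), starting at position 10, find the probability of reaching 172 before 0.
P(hit 172 before 0) = 10/172 = 5/86

Let u_k = P(hit 172 before 0 | start at k). Then u_0 = 0, u_172 = 1, and u_k = u_{k-1}/2 + u_{k+1}/2 for 1 ≤ k ≤ 171. This harmonic recurrence is solved by u_k = k/172, giving u_10 = 10/172 = 5/86.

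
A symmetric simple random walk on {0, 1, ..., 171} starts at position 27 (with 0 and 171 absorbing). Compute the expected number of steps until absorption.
E[τ | X_0 = 27] = 3888

Let v_k = E[τ | X_0 = k]. Boundary: v_0 = v_171 = 0. Recurrence: v_k = 1 + (v_{k-1} + v_{k+1})/2 for 1 ≤ k ≤ 170. The particular solution to v_k − (v_{k-1} + v_{k+1})/2 = 1 is v_k = −k^2. Adding homogeneous solution A + B k and matching boundaries gives v_k = k (171 − k). Substituting k = 27: v_27 = 27 · 144 = 3888.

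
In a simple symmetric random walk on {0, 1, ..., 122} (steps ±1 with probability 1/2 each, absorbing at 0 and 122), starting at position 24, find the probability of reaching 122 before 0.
P(hit 122 before 0) = 24/122 = 12/61

Let u_k = P(hit 122 before 0 | start at k). Then u_0 = 0, u_122 = 1, and u_k = u_{k-1}/2 + u_{k+1}/2 for 1 ≤ k ≤ 121. This harmonic recurrence is solved by u_k = k/122, giving u_24 = 24/122 = 12/61.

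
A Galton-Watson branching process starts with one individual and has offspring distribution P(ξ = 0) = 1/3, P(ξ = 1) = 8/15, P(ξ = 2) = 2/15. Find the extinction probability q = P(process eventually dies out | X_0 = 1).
q = 1

Mean offspring μ = 0·1/3 + 1·8/15 + 2·2/15 = 4/5 ≤ 1. For μ ≤ 1 with offspring not concentrated at 1, the Galton-Watson process goes extinct almost surely, so q = 1.
(Algebraic check: The pgf is f(s) = 1/3 + 8/15·s + 2/15·s². The extinction probability q is the smallest fixed point of f in [0, 1]. Setting s = f(s):
  2/15·s² + (8/15 − 1)·s + 1/3 = 0
  2/15·s² − (1/3 + 2/15)·s + 1/3 = 0
which factors as (s − 1)·(2/15·s − 1/3) = 0, giving roots s = 1 and s = (1/3)/(2/15) = 5/2. Since 5/2 ≥ 1, the smallest root in [0, 1] is s = 1.)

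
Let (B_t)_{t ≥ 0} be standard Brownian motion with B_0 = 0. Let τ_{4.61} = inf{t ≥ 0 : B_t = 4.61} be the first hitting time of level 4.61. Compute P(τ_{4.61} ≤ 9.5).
P(τ_{4.61} ≤ 9.5) = 2(1 − Φ(4.61/√9.5)) = 2(1 − Φ(1.4957)) ≈ 0.1347

By the reflection principle for standard BM, P(τ_b ≤ t) = 2 · P(B_t ≥ b). Since B_t ~ N(0, t), P(B_t ≥ 4.61) = 1 − Φ(4.61/√t) = 1 − Φ(4.61/√9.5) = 1 − Φ(1.4957) ≈ 0.06737. Doubling: P(τ_{4.61} ≤ 9.5) ≈ 2 · 0.06737 = 0.13474 ≈ 0.1347.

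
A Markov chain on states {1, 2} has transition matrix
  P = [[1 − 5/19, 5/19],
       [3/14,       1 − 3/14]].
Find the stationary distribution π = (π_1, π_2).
π_1 = 57/127, π_2 = 70/127

Solve πP = π with π_1 + π_2 = 1. From πP = π: π_1 · (1 − 5/19) + π_2 · 3/14 = π_1 ⇒ π_2 · 3/14 = π_1 · 5/19 ⇒ π_2/π_1 = (5/19)/(3/14) = 70/57. Together with π_1 + π_2 = 1:
  π_1 = (3/14)/(5/19 + 3/14) = (3/14)/(127/266) = 57/127,
  π_2 = (5/19)/(5/19 + 3/14) = (5/19)/(127/266) = 70/127.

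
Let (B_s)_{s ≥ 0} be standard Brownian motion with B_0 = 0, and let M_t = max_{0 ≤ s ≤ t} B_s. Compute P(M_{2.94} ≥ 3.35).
P(M_{2.94} ≥ 3.35) = 2·P(B_{2.94} ≥ 3.35) = 2(1 − Φ(3.35/√2.94)) ≈ 0.0507

By the reflection principle for Brownian motion, P(M_t ≥ a) = 2 · P(B_t ≥ a) for a ≥ 0. Since B_t ~ N(0, t), P(B_t ≥ 3.35) = 1 − Φ(3.35/√t) = 1 − Φ(3.35/√2.94) = 1 − Φ(1.9538). So
  P(M_{2.94} ≥ 3.35) = 2(1 − Φ(1.9538)) ≈ 0.0507.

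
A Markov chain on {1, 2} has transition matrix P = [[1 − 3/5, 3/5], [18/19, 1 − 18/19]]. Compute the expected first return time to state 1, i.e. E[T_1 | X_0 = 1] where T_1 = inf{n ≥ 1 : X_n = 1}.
E[T_1 | X_0 = 1] = 1/π_1 = 49/30

For an irreducible recurrent Markov chain with stationary distribution π, E[T_i | X_0 = i] = 1/π_i (Kac's formula). Here π_1 = (18/19)/(3/5 + 18/19) = (18/19)/(147/95) = 30/49, so E[T_1 | X_0 = 1] = 1/π_1 = (3/5 + 18/19)/(18/19) = (147/95)/(18/19) = 49/30.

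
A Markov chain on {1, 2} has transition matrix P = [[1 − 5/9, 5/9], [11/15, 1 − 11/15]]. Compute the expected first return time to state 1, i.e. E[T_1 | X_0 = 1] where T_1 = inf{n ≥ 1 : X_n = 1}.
E[T_1 | X_0 = 1] = 1/π_1 = 58/33

For an irreducible recurrent Markov chain with stationary distribution π, E[T_i | X_0 = i] = 1/π_i (Kac's formula). Here π_1 = (11/15)/(5/9 + 11/15) = (11/15)/(58/45) = 33/58, so E[T_1 | X_0 = 1] = 1/π_1 = (5/9 + 11/15)/(11/15) = (58/45)/(11/15) = 58/33.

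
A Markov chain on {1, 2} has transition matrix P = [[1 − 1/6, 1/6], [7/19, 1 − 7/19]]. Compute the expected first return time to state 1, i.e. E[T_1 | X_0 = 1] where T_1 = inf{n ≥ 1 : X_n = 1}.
E[T_1 | X_0 = 1] = 1/π_1 = 61/42

For an irreducible recurrent Markov chain with stationary distribution π, E[T_i | X_0 = i] = 1/π_i (Kac's formula). Here π_1 = (7/19)/(1/6 + 7/19) = (7/19)/(61/114) = 42/61, so E[T_1 | X_0 = 1] = 1/π_1 = (1/6 + 7/19)/(7/19) = (61/114)/(7/19) = 61/42.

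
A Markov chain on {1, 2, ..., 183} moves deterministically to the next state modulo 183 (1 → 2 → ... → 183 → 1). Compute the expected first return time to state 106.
E[T_106 | X_0 = 106] = 183

The chain cycles deterministically, so starting at state 106 it returns in exactly 183 steps. Equivalently, the stationary distribution is uniform π_j = 1/183 for every state j, so by Kac's formula E[T_106] = 1/π_106 = 183.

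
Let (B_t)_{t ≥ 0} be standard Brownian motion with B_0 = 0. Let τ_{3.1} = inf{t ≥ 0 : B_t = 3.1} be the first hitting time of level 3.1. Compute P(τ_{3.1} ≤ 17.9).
P(τ_{3.1} ≤ 17.9) = 2(1 − Φ(3.1/√17.9)) = 2(1 − Φ(0.7327)) ≈ 0.4637

By the reflection principle for standard BM, P(τ_b ≤ t) = 2 · P(B_t ≥ b). Since B_t ~ N(0, t), P(B_t ≥ 3.1) = 1 − Φ(3.1/√t) = 1 − Φ(3.1/√17.9) = 1 − Φ(0.7327) ≈ 0.23187. Doubling: P(τ_{3.1} ≤ 17.9) ≈ 2 · 0.23187 = 0.46374 ≈ 0.4637.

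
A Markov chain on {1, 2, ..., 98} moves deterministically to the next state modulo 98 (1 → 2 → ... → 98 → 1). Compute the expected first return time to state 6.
E[T_6 | X_0 = 6] = 98

The chain cycles deterministically, so starting at state 6 it returns in exactly 98 steps. Equivalently, the stationary distribution is uniform π_j = 1/98 for every state j, so by Kac's formula E[T_6] = 1/π_6 = 98.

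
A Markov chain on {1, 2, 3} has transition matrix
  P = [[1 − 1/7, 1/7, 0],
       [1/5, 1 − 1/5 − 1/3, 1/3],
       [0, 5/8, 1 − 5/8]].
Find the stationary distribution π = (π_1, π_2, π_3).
π = (21/44, 15/44, 2/11)

This is a birth-death chain on three states, which satisfies detailed balance: π_1 · P_{12} = π_2 · P_{21} and π_2 · P_{23} = π_3 · P_{32}.
From π_1 · 1/7 = π_2 · 1/5: π_2/π_1 = (1/7)/(1/5) = 5/7.
From π_2 · 1/3 = π_3 · 5/8: π_3/π_2 = (1/3)/(5/8) = 8/15.
Take π_1 proportional to 1; then unnormalized π = (1, 5/7, 8/21). Normalize by dividing by the sum 44/21:
  π = (21/44, 15/44, 2/11).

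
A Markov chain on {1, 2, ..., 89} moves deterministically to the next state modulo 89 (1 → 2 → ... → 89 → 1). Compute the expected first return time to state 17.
E[T_17 | X_0 = 17] = 89

The chain cycles deterministically, so starting at state 17 it returns in exactly 89 steps. Equivalently, the stationary distribution is uniform π_j = 1/89 for every state j, so by Kac's formula E[T_17] = 1/π_17 = 89.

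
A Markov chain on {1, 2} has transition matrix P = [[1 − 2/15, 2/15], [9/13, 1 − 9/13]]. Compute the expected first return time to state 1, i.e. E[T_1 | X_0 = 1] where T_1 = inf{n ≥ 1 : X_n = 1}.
E[T_1 | X_0 = 1] = 1/π_1 = 161/135

For an irreducible recurrent Markov chain with stationary distribution π, E[T_i | X_0 = i] = 1/π_i (Kac's formula). Here π_1 = (9/13)/(2/15 + 9/13) = (9/13)/(161/195) = 135/161, so E[T_1 | X_0 = 1] = 1/π_1 = (2/15 + 9/13)/(9/13) = (161/195)/(9/13) = 161/135.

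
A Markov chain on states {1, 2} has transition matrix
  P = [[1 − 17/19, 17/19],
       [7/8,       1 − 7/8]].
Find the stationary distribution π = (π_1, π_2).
π_1 = 133/269, π_2 = 136/269

Solve πP = π with π_1 + π_2 = 1. From πP = π: π_1 · (1 − 17/19) + π_2 · 7/8 = π_1 ⇒ π_2 · 7/8 = π_1 · 17/19 ⇒ π_2/π_1 = (17/19)/(7/8) = 136/133. Together with π_1 + π_2 = 1:
  π_1 = (7/8)/(17/19 + 7/8) = (7/8)/(269/152) = 133/269,
  π_2 = (17/19)/(17/19 + 7/8) = (17/19)/(269/152) = 136/269.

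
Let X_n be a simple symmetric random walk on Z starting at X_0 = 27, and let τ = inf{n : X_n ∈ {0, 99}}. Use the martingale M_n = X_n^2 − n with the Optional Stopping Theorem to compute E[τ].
E[τ] = 1944

M_n = X_n^2 − n is a martingale (since E[X_{n+1}^2 | F_n] = X_n^2 + 1). By OST (τ has finite mean in a bounded region), E[M_τ] = E[M_0] = X_0^2 − 0 = 27^2 = 729. Also E[M_τ] = E[X_τ^2] − E[τ]. The walk exits at 0 or 99, with P(hit 99 first) = 27/99, so E[X_τ^2] = 99^2 · 27/99 + 0 = 2673. Thus E[τ] = E[X_τ^2] − E[M_τ] = 2673 − 729 = 1944 = 27(99 − 27) = 1944.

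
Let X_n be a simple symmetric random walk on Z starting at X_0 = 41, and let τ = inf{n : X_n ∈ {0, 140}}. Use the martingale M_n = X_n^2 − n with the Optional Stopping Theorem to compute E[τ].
E[τ] = 4059

M_n = X_n^2 − n is a martingale (since E[X_{n+1}^2 | F_n] = X_n^2 + 1). By OST (τ has finite mean in a bounded region), E[M_τ] = E[M_0] = X_0^2 − 0 = 41^2 = 1681. Also E[M_τ] = E[X_τ^2] − E[τ]. The walk exits at 0 or 140, with P(hit 140 first) = 41/140, so E[X_τ^2] = 140^2 · 41/140 + 0 = 5740. Thus E[τ] = E[X_τ^2] − E[M_τ] = 5740 − 1681 = 4059 = 41(140 − 41) = 4059.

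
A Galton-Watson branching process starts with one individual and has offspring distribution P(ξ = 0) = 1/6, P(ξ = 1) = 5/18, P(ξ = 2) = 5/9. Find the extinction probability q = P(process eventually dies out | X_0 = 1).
q = 3/10

The pgf is f(s) = 1/6 + 5/18·s + 5/9·s². The extinction probability q is the smallest fixed point of f in [0, 1]. Setting s = f(s):
  5/9·s² + (5/18 − 1)·s + 1/6 = 0
  5/9·s² − (1/6 + 5/9)·s + 1/6 = 0
which factors as (s − 1)·(5/9·s − 1/6) = 0, giving roots s = 1 and s = (1/6)/(5/9) = 3/10.
Mean offspring μ = 5/18 + 2·5/9 = 25/18 > 1 (supercritical), so q < 1. The extinction probability is the smaller root: q = (1/6)/(5/9) = 3/10.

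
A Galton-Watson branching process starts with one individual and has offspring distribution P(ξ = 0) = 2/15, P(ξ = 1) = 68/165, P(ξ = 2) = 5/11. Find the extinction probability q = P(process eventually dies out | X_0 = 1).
q = 22/75

The pgf is f(s) = 2/15 + 68/165·s + 5/11·s². The extinction probability q is the smallest fixed point of f in [0, 1]. Setting s = f(s):
  5/11·s² + (68/165 − 1)·s + 2/15 = 0
  5/11·s² − (2/15 + 5/11)·s + 2/15 = 0
which factors as (s − 1)·(5/11·s − 2/15) = 0, giving roots s = 1 and s = (2/15)/(5/11) = 22/75.
Mean offspring μ = 68/165 + 2·5/11 = 218/165 > 1 (supercritical), so q < 1. The extinction probability is the smaller root: q = (2/15)/(5/11) = 22/75.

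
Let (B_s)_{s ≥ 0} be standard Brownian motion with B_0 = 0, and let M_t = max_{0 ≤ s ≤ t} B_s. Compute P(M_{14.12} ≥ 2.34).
P(M_{14.12} ≥ 2.34) = 2·P(B_{14.12} ≥ 2.34) = 2(1 − Φ(2.34/√14.12)) ≈ 0.5335

By the reflection principle for Brownian motion, P(M_t ≥ a) = 2 · P(B_t ≥ a) for a ≥ 0. Since B_t ~ N(0, t), P(B_t ≥ 2.34) = 1 − Φ(2.34/√t) = 1 − Φ(2.34/√14.12) = 1 − Φ(0.6227). So
  P(M_{14.12} ≥ 2.34) = 2(1 − Φ(0.6227)) ≈ 0.5335.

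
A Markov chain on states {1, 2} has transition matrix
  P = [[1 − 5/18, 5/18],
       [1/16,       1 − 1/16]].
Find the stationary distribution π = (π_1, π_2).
π_1 = 9/49, π_2 = 40/49

Solve πP = π with π_1 + π_2 = 1. From πP = π: π_1 · (1 − 5/18) + π_2 · 1/16 = π_1 ⇒ π_2 · 1/16 = π_1 · 5/18 ⇒ π_2/π_1 = (5/18)/(1/16) = 40/9. Together with π_1 + π_2 = 1:
  π_1 = (1/16)/(5/18 + 1/16) = (1/16)/(49/144) = 9/49,
  π_2 = (5/18)/(5/18 + 1/16) = (5/18)/(49/144) = 40/49.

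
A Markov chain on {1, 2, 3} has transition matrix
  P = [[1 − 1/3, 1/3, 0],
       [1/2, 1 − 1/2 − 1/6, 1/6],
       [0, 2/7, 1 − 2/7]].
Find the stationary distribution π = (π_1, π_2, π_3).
π = (18/37, 12/37, 7/37)

This is a birth-death chain on three states, which satisfies detailed balance: π_1 · P_{12} = π_2 · P_{21} and π_2 · P_{23} = π_3 · P_{32}.
From π_1 · 1/3 = π_2 · 1/2: π_2/π_1 = (1/3)/(1/2) = 2/3.
From π_2 · 1/6 = π_3 · 2/7: π_3/π_2 = (1/6)/(2/7) = 7/12.
Take π_1 proportional to 1; then unnormalized π = (1, 2/3, 7/18). Normalize by dividing by the sum 37/18:
  π = (18/37, 12/37, 7/37).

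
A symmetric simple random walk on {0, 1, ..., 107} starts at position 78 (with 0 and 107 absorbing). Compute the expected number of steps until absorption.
E[τ | X_0 = 78] = 2262

Let v_k = E[τ | X_0 = k]. Boundary: v_0 = v_107 = 0. Recurrence: v_k = 1 + (v_{k-1} + v_{k+1})/2 for 1 ≤ k ≤ 106. The particular solution to v_k − (v_{k-1} + v_{k+1})/2 = 1 is v_k = −k^2. Adding homogeneous solution A + B k and matching boundaries gives v_k = k (107 − k). Substituting k = 78: v_78 = 78 · 29 = 2262.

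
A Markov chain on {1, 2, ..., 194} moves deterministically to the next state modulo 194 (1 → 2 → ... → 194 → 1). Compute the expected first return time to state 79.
E[T_79 | X_0 = 79] = 194

The chain cycles deterministically, so starting at state 79 it returns in exactly 194 steps. Equivalently, the stationary distribution is uniform π_j = 1/194 for every state j, so by Kac's formula E[T_79] = 1/π_79 = 194.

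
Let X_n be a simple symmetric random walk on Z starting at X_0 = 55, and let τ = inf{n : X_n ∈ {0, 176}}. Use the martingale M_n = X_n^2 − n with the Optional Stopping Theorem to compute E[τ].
E[τ] = 6655

M_n = X_n^2 − n is a martingale (since E[X_{n+1}^2 | F_n] = X_n^2 + 1). By OST (τ has finite mean in a bounded region), E[M_τ] = E[M_0] = X_0^2 − 0 = 55^2 = 3025. Also E[M_τ] = E[X_τ^2] − E[τ]. The walk exits at 0 or 176, with P(hit 176 first) = 55/176, so E[X_τ^2] = 176^2 · 55/176 + 0 = 9680. Thus E[τ] = E[X_τ^2] − E[M_τ] = 9680 − 3025 = 6655 = 55(176 − 55) = 6655.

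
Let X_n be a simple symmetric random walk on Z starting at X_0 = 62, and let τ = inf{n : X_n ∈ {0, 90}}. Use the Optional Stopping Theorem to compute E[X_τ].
E[X_τ] = 62

X_n is a martingale and τ is a bounded-mean stopping time (indeed τ is finite a.s. with bounded expectation since the walk is in a bounded region). By the OST, E[X_τ] = E[X_0] = 62. Equivalently: E[X_τ] = 90 · P(hit 90 first) + 0 · P(hit 0 first) = 90 · (62/90) = 62.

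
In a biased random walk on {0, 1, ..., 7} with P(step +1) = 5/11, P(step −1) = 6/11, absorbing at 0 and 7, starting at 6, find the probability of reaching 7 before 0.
P(hit 7 before 0) = (1 − (6/5)^6) / (1 − (6/5)^7) = 155155/201811

Let u_k denote P(reach 7 before 0 | start at k). Boundary: u_0 = 0, u_7 = 1. Recurrence: u_k = 5/11·u_{k+1} + 6/11·u_{k-1} for 1 ≤ k ≤ 6. Try u_k = A + B·r^k with r = q/p = (6/11)/(5/11) = 6/5. Substitution satisfies the recurrence; boundary conditions give:
  u_k = (1 − r^k) / (1 − r^N) = (1 − (6/5)^6) / (1 − (6/5)^7) = 155155/201811.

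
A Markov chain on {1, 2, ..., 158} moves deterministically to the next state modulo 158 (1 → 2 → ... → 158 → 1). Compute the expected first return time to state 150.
E[T_150 | X_0 = 150] = 158

The chain cycles deterministically, so starting at state 150 it returns in exactly 158 steps. Equivalently, the stationary distribution is uniform π_j = 1/158 for every state j, so by Kac's formula E[T_150] = 1/π_150 = 158.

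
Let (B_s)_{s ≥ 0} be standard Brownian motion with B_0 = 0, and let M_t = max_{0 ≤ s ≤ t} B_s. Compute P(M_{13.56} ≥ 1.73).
P(M_{13.56} ≥ 1.73) = 2·P(B_{13.56} ≥ 1.73) = 2(1 − Φ(1.73/√13.56)) ≈ 0.6385

By the reflection principle for Brownian motion, P(M_t ≥ a) = 2 · P(B_t ≥ a) for a ≥ 0. Since B_t ~ N(0, t), P(B_t ≥ 1.73) = 1 − Φ(1.73/√t) = 1 − Φ(1.73/√13.56) = 1 − Φ(0.4698). So
  P(M_{13.56} ≥ 1.73) = 2(1 − Φ(0.4698)) ≈ 0.6385.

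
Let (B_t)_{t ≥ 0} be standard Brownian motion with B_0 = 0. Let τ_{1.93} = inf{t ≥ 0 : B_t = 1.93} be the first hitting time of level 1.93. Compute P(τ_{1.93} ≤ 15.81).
P(τ_{1.93} ≤ 15.81) = 2(1 − Φ(1.93/√15.81)) = 2(1 − Φ(0.4854)) ≈ 0.6274

By the reflection principle for standard BM, P(τ_b ≤ t) = 2 · P(B_t ≥ b). Since B_t ~ N(0, t), P(B_t ≥ 1.93) = 1 − Φ(1.93/√t) = 1 − Φ(1.93/√15.81) = 1 − Φ(0.4854) ≈ 0.31370. Doubling: P(τ_{1.93} ≤ 15.81) ≈ 2 · 0.31370 = 0.62740 ≈ 0.6274.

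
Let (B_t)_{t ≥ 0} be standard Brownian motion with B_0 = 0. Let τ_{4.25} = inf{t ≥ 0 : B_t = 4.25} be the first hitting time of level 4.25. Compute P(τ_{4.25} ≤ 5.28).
P(τ_{4.25} ≤ 5.28) = 2(1 − Φ(4.25/√5.28)) = 2(1 − Φ(1.8496)) ≈ 0.0644

By the reflection principle for standard BM, P(τ_b ≤ t) = 2 · P(B_t ≥ b). Since B_t ~ N(0, t), P(B_t ≥ 4.25) = 1 − Φ(4.25/√t) = 1 − Φ(4.25/√5.28) = 1 − Φ(1.8496) ≈ 0.03219. Doubling: P(τ_{4.25} ≤ 5.28) ≈ 2 · 0.03219 = 0.06438 ≈ 0.0644.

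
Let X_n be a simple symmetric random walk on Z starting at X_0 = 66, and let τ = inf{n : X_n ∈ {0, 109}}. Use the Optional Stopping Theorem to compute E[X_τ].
E[X_τ] = 66

X_n is a martingale and τ is a bounded-mean stopping time (indeed τ is finite a.s. with bounded expectation since the walk is in a bounded region). By the OST, E[X_τ] = E[X_0] = 66. Equivalently: E[X_τ] = 109 · P(hit 109 first) + 0 · P(hit 0 first) = 109 · (66/109) = 66.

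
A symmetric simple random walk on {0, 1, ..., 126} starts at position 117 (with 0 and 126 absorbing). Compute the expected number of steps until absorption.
E[τ | X_0 = 117] = 1053

Let v_k = E[τ | X_0 = k]. Boundary: v_0 = v_126 = 0. Recurrence: v_k = 1 + (v_{k-1} + v_{k+1})/2 for 1 ≤ k ≤ 125. The particular solution to v_k − (v_{k-1} + v_{k+1})/2 = 1 is v_k = −k^2. Adding homogeneous solution A + B k and matching boundaries gives v_k = k (126 − k). Substituting k = 117: v_117 = 117 · 9 = 1053.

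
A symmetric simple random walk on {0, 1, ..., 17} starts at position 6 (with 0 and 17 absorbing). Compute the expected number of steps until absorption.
E[τ | X_0 = 6] = 66

Let v_k = E[τ | X_0 = k]. Boundary: v_0 = v_17 = 0. Recurrence: v_k = 1 + (v_{k-1} + v_{k+1})/2 for 1 ≤ k ≤ 16. The particular solution to v_k − (v_{k-1} + v_{k+1})/2 = 1 is v_k = −k^2. Adding homogeneous solution A + B k and matching boundaries gives v_k = k (17 − k). Substituting k = 6: v_6 = 6 · 11 = 66.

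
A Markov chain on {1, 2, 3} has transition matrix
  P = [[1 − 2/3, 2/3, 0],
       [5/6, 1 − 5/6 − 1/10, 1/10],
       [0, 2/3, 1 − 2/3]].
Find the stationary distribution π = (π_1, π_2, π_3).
π = (25/48, 5/12, 1/16)

This is a birth-death chain on three states, which satisfies detailed balance: π_1 · P_{12} = π_2 · P_{21} and π_2 · P_{23} = π_3 · P_{32}.
From π_1 · 2/3 = π_2 · 5/6: π_2/π_1 = (2/3)/(5/6) = 4/5.
From π_2 · 1/10 = π_3 · 2/3: π_3/π_2 = (1/10)/(2/3) = 3/20.
Take π_1 proportional to 1; then unnormalized π = (1, 4/5, 3/25). Normalize by dividing by the sum 48/25:
  π = (25/48, 5/12, 1/16).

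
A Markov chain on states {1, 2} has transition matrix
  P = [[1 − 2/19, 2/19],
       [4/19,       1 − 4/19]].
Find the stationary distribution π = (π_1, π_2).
π_1 = 2/3, π_2 = 1/3

Solve πP = π with π_1 + π_2 = 1. From πP = π: π_1 · (1 − 2/19) + π_2 · 4/19 = π_1 ⇒ π_2 · 4/19 = π_1 · 2/19 ⇒ π_2/π_1 = (2/19)/(4/19) = 1/2. Together with π_1 + π_2 = 1:
  π_1 = (4/19)/(2/19 + 4/19) = (4/19)/(6/19) = 2/3,
  π_2 = (2/19)/(2/19 + 4/19) = (2/19)/(6/19) = 1/3.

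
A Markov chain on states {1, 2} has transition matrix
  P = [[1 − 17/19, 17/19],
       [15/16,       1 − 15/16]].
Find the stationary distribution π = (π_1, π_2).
π_1 = 285/557, π_2 = 272/557

Solve πP = π with π_1 + π_2 = 1. From πP = π: π_1 · (1 − 17/19) + π_2 · 15/16 = π_1 ⇒ π_2 · 15/16 = π_1 · 17/19 ⇒ π_2/π_1 = (17/19)/(15/16) = 272/285. Together with π_1 + π_2 = 1:
  π_1 = (15/16)/(17/19 + 15/16) = (15/16)/(557/304) = 285/557,
  π_2 = (17/19)/(17/19 + 15/16) = (17/19)/(557/304) = 272/557.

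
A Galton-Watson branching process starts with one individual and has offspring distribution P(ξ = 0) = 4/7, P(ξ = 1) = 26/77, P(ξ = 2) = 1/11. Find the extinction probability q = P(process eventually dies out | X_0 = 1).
q = 1

Mean offspring μ = 0·4/7 + 1·26/77 + 2·1/11 = 40/77 ≤ 1. For μ ≤ 1 with offspring not concentrated at 1, the Galton-Watson process goes extinct almost surely, so q = 1.
(Algebraic check: The pgf is f(s) = 4/7 + 26/77·s + 1/11·s². The extinction probability q is the smallest fixed point of f in [0, 1]. Setting s = f(s):
  1/11·s² + (26/77 − 1)·s + 4/7 = 0
  1/11·s² − (4/7 + 1/11)·s + 4/7 = 0
which factors as (s − 1)·(1/11·s − 4/7) = 0, giving roots s = 1 and s = (4/7)/(1/11) = 44/7. Since 44/7 ≥ 1, the smallest root in [0, 1] is s = 1.)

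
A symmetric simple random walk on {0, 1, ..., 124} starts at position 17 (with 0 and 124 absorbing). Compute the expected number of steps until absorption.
E[τ | X_0 = 17] = 1819

Let v_k = E[τ | X_0 = k]. Boundary: v_0 = v_124 = 0. Recurrence: v_k = 1 + (v_{k-1} + v_{k+1})/2 for 1 ≤ k ≤ 123. The particular solution to v_k − (v_{k-1} + v_{k+1})/2 = 1 is v_k = −k^2. Adding homogeneous solution A + B k and matching boundaries gives v_k = k (124 − k). Substituting k = 17: v_17 = 17 · 107 = 1819.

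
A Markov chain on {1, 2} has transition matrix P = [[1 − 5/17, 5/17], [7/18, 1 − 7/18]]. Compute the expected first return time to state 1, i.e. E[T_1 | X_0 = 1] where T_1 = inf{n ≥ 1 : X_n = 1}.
E[T_1 | X_0 = 1] = 1/π_1 = 209/119

For an irreducible recurrent Markov chain with stationary distribution π, E[T_i | X_0 = i] = 1/π_i (Kac's formula). Here π_1 = (7/18)/(5/17 + 7/18) = (7/18)/(209/306) = 119/209, so E[T_1 | X_0 = 1] = 1/π_1 = (5/17 + 7/18)/(7/18) = (209/306)/(7/18) = 209/119.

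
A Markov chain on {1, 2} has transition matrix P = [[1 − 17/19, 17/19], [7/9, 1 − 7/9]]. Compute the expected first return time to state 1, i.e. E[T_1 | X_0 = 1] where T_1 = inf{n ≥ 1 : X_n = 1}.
E[T_1 | X_0 = 1] = 1/π_1 = 286/133

For an irreducible recurrent Markov chain with stationary distribution π, E[T_i | X_0 = i] = 1/π_i (Kac's formula). Here π_1 = (7/9)/(17/19 + 7/9) = (7/9)/(286/171) = 133/286, so E[T_1 | X_0 = 1] = 1/π_1 = (17/19 + 7/9)/(7/9) = (286/171)/(7/9) = 286/133.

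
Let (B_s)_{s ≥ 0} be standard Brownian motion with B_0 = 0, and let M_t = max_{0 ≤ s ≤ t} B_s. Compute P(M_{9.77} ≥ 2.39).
P(M_{9.77} ≥ 2.39) = 2·P(B_{9.77} ≥ 2.39) = 2(1 − Φ(2.39/√9.77)) ≈ 0.4445

By the reflection principle for Brownian motion, P(M_t ≥ a) = 2 · P(B_t ≥ a) for a ≥ 0. Since B_t ~ N(0, t), P(B_t ≥ 2.39) = 1 − Φ(2.39/√t) = 1 − Φ(2.39/√9.77) = 1 − Φ(0.7646). So
  P(M_{9.77} ≥ 2.39) = 2(1 − Φ(0.7646)) ≈ 0.4445.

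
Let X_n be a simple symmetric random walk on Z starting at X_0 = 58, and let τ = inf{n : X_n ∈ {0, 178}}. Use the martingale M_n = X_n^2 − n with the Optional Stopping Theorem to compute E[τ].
E[τ] = 6960

M_n = X_n^2 − n is a martingale (since E[X_{n+1}^2 | F_n] = X_n^2 + 1). By OST (τ has finite mean in a bounded region), E[M_τ] = E[M_0] = X_0^2 − 0 = 58^2 = 3364. Also E[M_τ] = E[X_τ^2] − E[τ]. The walk exits at 0 or 178, with P(hit 178 first) = 58/178, so E[X_τ^2] = 178^2 · 58/178 + 0 = 10324. Thus E[τ] = E[X_τ^2] − E[M_τ] = 10324 − 3364 = 6960 = 58(178 − 58) = 6960.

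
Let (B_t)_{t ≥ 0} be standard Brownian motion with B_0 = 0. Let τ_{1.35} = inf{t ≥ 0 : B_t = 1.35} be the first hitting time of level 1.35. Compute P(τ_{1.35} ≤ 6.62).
P(τ_{1.35} ≤ 6.62) = 2(1 − Φ(1.35/√6.62)) = 2(1 − Φ(0.5247)) ≈ 0.5998

By the reflection principle for standard BM, P(τ_b ≤ t) = 2 · P(B_t ≥ b). Since B_t ~ N(0, t), P(B_t ≥ 1.35) = 1 − Φ(1.35/√t) = 1 − Φ(1.35/√6.62) = 1 − Φ(0.5247) ≈ 0.29990. Doubling: P(τ_{1.35} ≤ 6.62) ≈ 2 · 0.29990 = 0.59980 ≈ 0.5998.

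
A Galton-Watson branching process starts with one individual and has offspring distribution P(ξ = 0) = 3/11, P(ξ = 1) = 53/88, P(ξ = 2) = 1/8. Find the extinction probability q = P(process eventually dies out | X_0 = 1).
q = 1

Mean offspring μ = 0·3/11 + 1·53/88 + 2·1/8 = 75/88 ≤ 1. For μ ≤ 1 with offspring not concentrated at 1, the Galton-Watson process goes extinct almost surely, so q = 1.
(Algebraic check: The pgf is f(s) = 3/11 + 53/88·s + 1/8·s². The extinction probability q is the smallest fixed point of f in [0, 1]. Setting s = f(s):
  1/8·s² + (53/88 − 1)·s + 3/11 = 0
  1/8·s² − (3/11 + 1/8)·s + 3/11 = 0
which factors as (s − 1)·(1/8·s − 3/11) = 0, giving roots s = 1 and s = (3/11)/(1/8) = 24/11. Since 24/11 ≥ 1, the smallest root in [0, 1] is s = 1.)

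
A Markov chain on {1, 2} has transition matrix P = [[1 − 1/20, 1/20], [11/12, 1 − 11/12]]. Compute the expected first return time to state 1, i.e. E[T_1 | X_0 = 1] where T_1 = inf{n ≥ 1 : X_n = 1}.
E[T_1 | X_0 = 1] = 1/π_1 = 58/55

For an irreducible recurrent Markov chain with stationary distribution π, E[T_i | X_0 = i] = 1/π_i (Kac's formula). Here π_1 = (11/12)/(1/20 + 11/12) = (11/12)/(29/30) = 55/58, so E[T_1 | X_0 = 1] = 1/π_1 = (1/20 + 11/12)/(11/12) = (29/30)/(11/12) = 58/55.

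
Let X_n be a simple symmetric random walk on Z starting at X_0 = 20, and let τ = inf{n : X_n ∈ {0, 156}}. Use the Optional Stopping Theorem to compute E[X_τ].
E[X_τ] = 20

X_n is a martingale and τ is a bounded-mean stopping time (indeed τ is finite a.s. with bounded expectation since the walk is in a bounded region). By the OST, E[X_τ] = E[X_0] = 20. Equivalently: E[X_τ] = 156 · P(hit 156 first) + 0 · P(hit 0 first) = 156 · (20/156) = 20.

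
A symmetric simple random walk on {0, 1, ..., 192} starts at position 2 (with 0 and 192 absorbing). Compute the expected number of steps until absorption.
E[τ | X_0 = 2] = 380

Let v_k = E[τ | X_0 = k]. Boundary: v_0 = v_192 = 0. Recurrence: v_k = 1 + (v_{k-1} + v_{k+1})/2 for 1 ≤ k ≤ 191. The particular solution to v_k − (v_{k-1} + v_{k+1})/2 = 1 is v_k = −k^2. Adding homogeneous solution A + B k and matching boundaries gives v_k = k (192 − k). Substituting k = 2: v_2 = 2 · 190 = 380.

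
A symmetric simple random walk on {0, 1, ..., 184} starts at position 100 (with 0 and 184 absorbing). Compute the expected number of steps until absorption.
E[τ | X_0 = 100] = 8400

Let v_k = E[τ | X_0 = k]. Boundary: v_0 = v_184 = 0. Recurrence: v_k = 1 + (v_{k-1} + v_{k+1})/2 for 1 ≤ k ≤ 183. The particular solution to v_k − (v_{k-1} + v_{k+1})/2 = 1 is v_k = −k^2. Adding homogeneous solution A + B k and matching boundaries gives v_k = k (184 − k). Substituting k = 100: v_100 = 100 · 84 = 8400.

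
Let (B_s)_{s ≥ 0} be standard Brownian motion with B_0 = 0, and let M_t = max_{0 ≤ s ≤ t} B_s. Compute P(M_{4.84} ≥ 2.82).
P(M_{4.84} ≥ 2.82) = 2·P(B_{4.84} ≥ 2.82) = 2(1 − Φ(2.82/√4.84)) ≈ 0.1999

By the reflection principle for Brownian motion, P(M_t ≥ a) = 2 · P(B_t ≥ a) for a ≥ 0. Since B_t ~ N(0, t), P(B_t ≥ 2.82) = 1 − Φ(2.82/√t) = 1 − Φ(2.82/√4.84) = 1 − Φ(1.2818). So
  P(M_{4.84} ≥ 2.82) = 2(1 − Φ(1.2818)) ≈ 0.1999.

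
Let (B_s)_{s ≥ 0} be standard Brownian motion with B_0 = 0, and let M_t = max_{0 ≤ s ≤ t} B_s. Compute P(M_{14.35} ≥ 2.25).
P(M_{14.35} ≥ 2.25) = 2·P(B_{14.35} ≥ 2.25) = 2(1 − Φ(2.25/√14.35)) ≈ 0.5525

By the reflection principle for Brownian motion, P(M_t ≥ a) = 2 · P(B_t ≥ a) for a ≥ 0. Since B_t ~ N(0, t), P(B_t ≥ 2.25) = 1 − Φ(2.25/√t) = 1 − Φ(2.25/√14.35) = 1 − Φ(0.5940). So
  P(M_{14.35} ≥ 2.25) = 2(1 − Φ(0.5940)) ≈ 0.5525.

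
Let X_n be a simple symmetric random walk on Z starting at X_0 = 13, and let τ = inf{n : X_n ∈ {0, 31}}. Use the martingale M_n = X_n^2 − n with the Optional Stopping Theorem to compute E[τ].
E[τ] = 234

M_n = X_n^2 − n is a martingale (since E[X_{n+1}^2 | F_n] = X_n^2 + 1). By OST (τ has finite mean in a bounded region), E[M_τ] = E[M_0] = X_0^2 − 0 = 13^2 = 169. Also E[M_τ] = E[X_τ^2] − E[τ]. The walk exits at 0 or 31, with P(hit 31 first) = 13/31, so E[X_τ^2] = 31^2 · 13/31 + 0 = 403. Thus E[τ] = E[X_τ^2] − E[M_τ] = 403 − 169 = 234 = 13(31 − 13) = 234.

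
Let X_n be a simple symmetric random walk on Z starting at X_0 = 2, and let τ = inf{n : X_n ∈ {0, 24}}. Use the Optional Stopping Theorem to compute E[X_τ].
E[X_τ] = 2

X_n is a martingale and τ is a bounded-mean stopping time (indeed τ is finite a.s. with bounded expectation since the walk is in a bounded region). By the OST, E[X_τ] = E[X_0] = 2. Equivalently: E[X_τ] = 24 · P(hit 24 first) + 0 · P(hit 0 first) = 24 · (2/24) = 2.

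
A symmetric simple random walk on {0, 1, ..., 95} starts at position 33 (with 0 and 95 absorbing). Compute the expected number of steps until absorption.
E[τ | X_0 = 33] = 2046

Let v_k = E[τ | X_0 = k]. Boundary: v_0 = v_95 = 0. Recurrence: v_k = 1 + (v_{k-1} + v_{k+1})/2 for 1 ≤ k ≤ 94. The particular solution to v_k − (v_{k-1} + v_{k+1})/2 = 1 is v_k = −k^2. Adding homogeneous solution A + B k and matching boundaries gives v_k = k (95 − k). Substituting k = 33: v_33 = 33 · 62 = 2046.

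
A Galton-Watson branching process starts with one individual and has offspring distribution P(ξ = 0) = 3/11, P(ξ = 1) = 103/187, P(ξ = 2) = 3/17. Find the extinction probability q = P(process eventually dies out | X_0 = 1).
q = 1

Mean offspring μ = 0·3/11 + 1·103/187 + 2·3/17 = 169/187 ≤ 1. For μ ≤ 1 with offspring not concentrated at 1, the Galton-Watson process goes extinct almost surely, so q = 1.
(Algebraic check: The pgf is f(s) = 3/11 + 103/187·s + 3/17·s². The extinction probability q is the smallest fixed point of f in [0, 1]. Setting s = f(s):
  3/17·s² + (103/187 − 1)·s + 3/11 = 0
  3/17·s² − (3/11 + 3/17)·s + 3/11 = 0
which factors as (s − 1)·(3/17·s − 3/11) = 0, giving roots s = 1 and s = (3/11)/(3/17) = 17/11. Since 17/11 ≥ 1, the smallest root in [0, 1] is s = 1.)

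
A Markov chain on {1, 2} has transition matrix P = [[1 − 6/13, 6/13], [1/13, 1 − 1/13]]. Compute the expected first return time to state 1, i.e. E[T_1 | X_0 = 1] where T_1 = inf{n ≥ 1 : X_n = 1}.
E[T_1 | X_0 = 1] = 1/π_1 = 7

For an irreducible recurrent Markov chain with stationary distribution π, E[T_i | X_0 = i] = 1/π_i (Kac's formula). Here π_1 = (1/13)/(6/13 + 1/13) = (1/13)/(7/13) = 1/7, so E[T_1 | X_0 = 1] = 1/π_1 = (6/13 + 1/13)/(1/13) = (7/13)/(1/13) = 7.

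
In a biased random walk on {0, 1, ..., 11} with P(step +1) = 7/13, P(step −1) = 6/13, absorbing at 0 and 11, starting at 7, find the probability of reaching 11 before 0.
P(hit 11 before 0) = (1 − (6/7)^7) / (1 − (6/7)^11) = 1305200407/1614529687

Let u_k denote P(reach 11 before 0 | start at k). Boundary: u_0 = 0, u_11 = 1. Recurrence: u_k = 7/13·u_{k+1} + 6/13·u_{k-1} for 1 ≤ k ≤ 10. Try u_k = A + B·r^k with r = q/p = (6/13)/(7/13) = 6/7. Substitution satisfies the recurrence; boundary conditions give:
  u_k = (1 − r^k) / (1 − r^N) = (1 − (6/7)^7) / (1 − (6/7)^11) = 1305200407/1614529687.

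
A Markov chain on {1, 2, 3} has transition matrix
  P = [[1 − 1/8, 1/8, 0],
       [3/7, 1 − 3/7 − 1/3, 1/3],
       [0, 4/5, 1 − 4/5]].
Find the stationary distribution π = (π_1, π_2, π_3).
π = (288/407, 84/407, 35/407)

This is a birth-death chain on three states, which satisfies detailed balance: π_1 · P_{12} = π_2 · P_{21} and π_2 · P_{23} = π_3 · P_{32}.
From π_1 · 1/8 = π_2 · 3/7: π_2/π_1 = (1/8)/(3/7) = 7/24.
From π_2 · 1/3 = π_3 · 4/5: π_3/π_2 = (1/3)/(4/5) = 5/12.
Take π_1 proportional to 1; then unnormalized π = (1, 7/24, 35/288). Normalize by dividing by the sum 407/288:
  π = (288/407, 84/407, 35/407).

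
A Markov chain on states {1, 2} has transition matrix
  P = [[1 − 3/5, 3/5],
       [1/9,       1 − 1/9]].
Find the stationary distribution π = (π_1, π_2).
π_1 = 5/32, π_2 = 27/32

Solve πP = π with π_1 + π_2 = 1. From πP = π: π_1 · (1 − 3/5) + π_2 · 1/9 = π_1 ⇒ π_2 · 1/9 = π_1 · 3/5 ⇒ π_2/π_1 = (3/5)/(1/9) = 27/5. Together with π_1 + π_2 = 1:
  π_1 = (1/9)/(3/5 + 1/9) = (1/9)/(32/45) = 5/32,
  π_2 = (3/5)/(3/5 + 1/9) = (3/5)/(32/45) = 27/32.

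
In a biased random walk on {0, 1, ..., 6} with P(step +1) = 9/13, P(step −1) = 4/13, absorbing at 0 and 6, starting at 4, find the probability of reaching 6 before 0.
P(hit 6 before 0) = (1 − (4/9)^4) / (1 − (4/9)^6) = 7857/8113

Let u_k denote P(reach 6 before 0 | start at k). Boundary: u_0 = 0, u_6 = 1. Recurrence: u_k = 9/13·u_{k+1} + 4/13·u_{k-1} for 1 ≤ k ≤ 5. Try u_k = A + B·r^k with r = q/p = (4/13)/(9/13) = 4/9. Substitution satisfies the recurrence; boundary conditions give:
  u_k = (1 − r^k) / (1 − r^N) = (1 − (4/9)^4) / (1 − (4/9)^6) = 7857/8113.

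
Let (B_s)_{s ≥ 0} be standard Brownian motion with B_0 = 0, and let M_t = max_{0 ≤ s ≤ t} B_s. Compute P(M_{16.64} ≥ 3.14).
P(M_{16.64} ≥ 3.14) = 2·P(B_{16.64} ≥ 3.14) = 2(1 − Φ(3.14/√16.64)) ≈ 0.4414

By the reflection principle for Brownian motion, P(M_t ≥ a) = 2 · P(B_t ≥ a) for a ≥ 0. Since B_t ~ N(0, t), P(B_t ≥ 3.14) = 1 − Φ(3.14/√t) = 1 − Φ(3.14/√16.64) = 1 − Φ(0.7698). So
  P(M_{16.64} ≥ 3.14) = 2(1 − Φ(0.7698)) ≈ 0.4414.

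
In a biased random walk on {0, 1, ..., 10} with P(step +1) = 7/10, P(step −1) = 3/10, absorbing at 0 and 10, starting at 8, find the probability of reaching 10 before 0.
P(hit 10 before 0) = (1 − (3/7)^8) / (1 − (3/7)^10) = 7053844/7060405

Let u_k denote P(reach 10 before 0 | start at k). Boundary: u_0 = 0, u_10 = 1. Recurrence: u_k = 7/10·u_{k+1} + 3/10·u_{k-1} for 1 ≤ k ≤ 9. Try u_k = A + B·r^k with r = q/p = (3/10)/(7/10) = 3/7. Substitution satisfies the recurrence; boundary conditions give:
  u_k = (1 − r^k) / (1 − r^N) = (1 − (3/7)^8) / (1 − (3/7)^10) = 7053844/7060405.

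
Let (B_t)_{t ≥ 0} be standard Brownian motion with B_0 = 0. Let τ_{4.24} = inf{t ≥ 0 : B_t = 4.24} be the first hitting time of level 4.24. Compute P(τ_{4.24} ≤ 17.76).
P(τ_{4.24} ≤ 17.76) = 2(1 − Φ(4.24/√17.76)) = 2(1 − Φ(1.0061)) ≈ 0.3144

By the reflection principle for standard BM, P(τ_b ≤ t) = 2 · P(B_t ≥ b). Since B_t ~ N(0, t), P(B_t ≥ 4.24) = 1 − Φ(4.24/√t) = 1 − Φ(4.24/√17.76) = 1 − Φ(1.0061) ≈ 0.15718. Doubling: P(τ_{4.24} ≤ 17.76) ≈ 2 · 0.15718 = 0.31436 ≈ 0.3144.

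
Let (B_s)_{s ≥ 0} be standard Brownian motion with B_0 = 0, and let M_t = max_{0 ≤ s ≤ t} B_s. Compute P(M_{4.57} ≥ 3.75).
P(M_{4.57} ≥ 3.75) = 2·P(B_{4.57} ≥ 3.75) = 2(1 − Φ(3.75/√4.57)) ≈ 0.0794

By the reflection principle for Brownian motion, P(M_t ≥ a) = 2 · P(B_t ≥ a) for a ≥ 0. Since B_t ~ N(0, t), P(B_t ≥ 3.75) = 1 − Φ(3.75/√t) = 1 − Φ(3.75/√4.57) = 1 − Φ(1.7542). So
  P(M_{4.57} ≥ 3.75) = 2(1 − Φ(1.7542)) ≈ 0.0794.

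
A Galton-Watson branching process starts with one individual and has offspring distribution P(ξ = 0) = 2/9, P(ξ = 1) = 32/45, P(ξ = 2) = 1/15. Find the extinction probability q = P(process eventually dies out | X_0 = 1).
q = 1

Mean offspring μ = 0·2/9 + 1·32/45 + 2·1/15 = 38/45 ≤ 1. For μ ≤ 1 with offspring not concentrated at 1, the Galton-Watson process goes extinct almost surely, so q = 1.
(Algebraic check: The pgf is f(s) = 2/9 + 32/45·s + 1/15·s². The extinction probability q is the smallest fixed point of f in [0, 1]. Setting s = f(s):
  1/15·s² + (32/45 − 1)·s + 2/9 = 0
  1/15·s² − (2/9 + 1/15)·s + 2/9 = 0
which factors as (s − 1)·(1/15·s − 2/9) = 0, giving roots s = 1 and s = (2/9)/(1/15) = 10/3. Since 10/3 ≥ 1, the smallest root in [0, 1] is s = 1.)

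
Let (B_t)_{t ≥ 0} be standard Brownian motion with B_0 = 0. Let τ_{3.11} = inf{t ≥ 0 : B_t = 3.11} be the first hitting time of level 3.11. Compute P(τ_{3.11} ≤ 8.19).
P(τ_{3.11} ≤ 8.19) = 2(1 − Φ(3.11/√8.19)) = 2(1 − Φ(1.0867)) ≈ 0.2772

By the reflection principle for standard BM, P(τ_b ≤ t) = 2 · P(B_t ≥ b). Since B_t ~ N(0, t), P(B_t ≥ 3.11) = 1 − Φ(3.11/√t) = 1 − Φ(3.11/√8.19) = 1 − Φ(1.0867) ≈ 0.13858. Doubling: P(τ_{3.11} ≤ 8.19) ≈ 2 · 0.13858 = 0.27716 ≈ 0.2772.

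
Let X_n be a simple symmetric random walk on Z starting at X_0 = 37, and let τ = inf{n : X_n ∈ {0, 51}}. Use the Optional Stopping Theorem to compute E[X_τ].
E[X_τ] = 37

X_n is a martingale and τ is a bounded-mean stopping time (indeed τ is finite a.s. with bounded expectation since the walk is in a bounded region). By the OST, E[X_τ] = E[X_0] = 37. Equivalently: E[X_τ] = 51 · P(hit 51 first) + 0 · P(hit 0 first) = 51 · (37/51) = 37.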